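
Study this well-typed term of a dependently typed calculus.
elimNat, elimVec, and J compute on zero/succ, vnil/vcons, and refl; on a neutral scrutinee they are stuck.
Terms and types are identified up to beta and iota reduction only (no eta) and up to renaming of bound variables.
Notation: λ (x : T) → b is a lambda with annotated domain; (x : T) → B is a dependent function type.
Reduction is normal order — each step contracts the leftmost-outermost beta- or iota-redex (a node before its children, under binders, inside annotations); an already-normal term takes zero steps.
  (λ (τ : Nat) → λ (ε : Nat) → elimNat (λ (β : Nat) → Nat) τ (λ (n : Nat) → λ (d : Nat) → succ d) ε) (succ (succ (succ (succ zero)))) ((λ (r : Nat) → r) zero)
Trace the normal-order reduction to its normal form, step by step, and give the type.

reduction (normal order):
  (λ (τ : Nat) → λ (ε : Nat) → elimNat (λ (β : Nat) → Nat) τ (λ (n : Nat) → λ (d : Nat) → succ d) ε) (succ (succ (succ (succ zero)))) ((λ (r : Nat) → r) zero)
  ~> (λ (τ : Nat) → elimNat (λ (ε : Nat) → Nat) (succ (succ (succ (succ zero)))) (λ (β : Nat) → λ (n : Nat) → succ n) τ) ((λ (d : Nat) → d) zero)
  ~> elimNat (λ (τ : Nat) → Nat) (succ (succ (succ (succ zero)))) (λ (ε : Nat) → λ (β : Nat) → succ β) ((λ (n : Nat) → n) zero)
  ~> elimNat (λ (τ : Nat) → Nat) (succ (succ (succ (succ zero)))) (λ (ε : Nat) → λ (β : Nat) → succ β) zero
  ~> succ (succ (succ (succ zero)))
the term's type:
  Nat


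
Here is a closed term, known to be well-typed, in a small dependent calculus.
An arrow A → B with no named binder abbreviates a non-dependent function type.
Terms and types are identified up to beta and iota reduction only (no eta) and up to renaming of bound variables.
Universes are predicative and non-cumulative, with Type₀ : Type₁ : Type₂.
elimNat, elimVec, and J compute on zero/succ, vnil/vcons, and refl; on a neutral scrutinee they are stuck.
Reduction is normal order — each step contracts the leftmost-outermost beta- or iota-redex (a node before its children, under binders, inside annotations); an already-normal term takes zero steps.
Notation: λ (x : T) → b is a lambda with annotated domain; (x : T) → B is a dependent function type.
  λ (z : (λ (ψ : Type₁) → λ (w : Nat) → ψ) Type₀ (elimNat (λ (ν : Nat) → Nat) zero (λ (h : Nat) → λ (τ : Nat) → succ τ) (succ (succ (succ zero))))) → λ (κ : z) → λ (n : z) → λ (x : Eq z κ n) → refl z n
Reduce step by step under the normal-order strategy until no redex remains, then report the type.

normal-order reduction:
  λ (z : (λ (ψ : Type₁) → λ (w : Nat) → ψ) Type₀ (elimNat (λ (ν : Nat) → Nat) zero (λ (h : Nat) → λ (τ : Nat) → succ τ) (succ (succ (succ zero))))) → λ (κ : z) → λ (n : z) → λ (x : Eq z κ n) → refl z n
  ~> λ (z : (λ (ψ : Nat) → Type₀) (elimNat (λ (w : Nat) → Nat) zero (λ (ν : Nat) → λ (h : Nat) → succ h) (succ (succ (succ zero))))) → λ (τ : z) → λ (κ : z) → λ (n : Eq z τ κ) → refl z κ
  ~> λ (z : Type₀) → λ (ψ : z) → λ (w : z) → λ (ν : Eq z ψ w) → refl z w
type:
  (z : Type₀) → (ψ : z) → (w : z) → Eq z ψ w → Eq z w w


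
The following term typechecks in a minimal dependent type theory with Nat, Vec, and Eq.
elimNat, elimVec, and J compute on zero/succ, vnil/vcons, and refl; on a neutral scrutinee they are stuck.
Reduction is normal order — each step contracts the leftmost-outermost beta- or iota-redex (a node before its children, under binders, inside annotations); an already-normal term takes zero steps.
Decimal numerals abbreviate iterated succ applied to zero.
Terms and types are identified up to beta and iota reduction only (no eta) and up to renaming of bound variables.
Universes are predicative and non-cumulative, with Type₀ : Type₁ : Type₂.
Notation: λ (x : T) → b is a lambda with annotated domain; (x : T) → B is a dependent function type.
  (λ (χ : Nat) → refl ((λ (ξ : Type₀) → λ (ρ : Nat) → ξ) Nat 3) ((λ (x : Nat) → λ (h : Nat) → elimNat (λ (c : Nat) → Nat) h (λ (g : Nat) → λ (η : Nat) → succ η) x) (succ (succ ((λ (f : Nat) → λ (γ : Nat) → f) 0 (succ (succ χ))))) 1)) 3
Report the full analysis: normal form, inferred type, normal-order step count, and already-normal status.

normal form:
  refl Nat 3
the term's type:
  Eq Nat 3 3
normal-order step count: 14
term was already normal: no
first contracted redex: a beta-redex


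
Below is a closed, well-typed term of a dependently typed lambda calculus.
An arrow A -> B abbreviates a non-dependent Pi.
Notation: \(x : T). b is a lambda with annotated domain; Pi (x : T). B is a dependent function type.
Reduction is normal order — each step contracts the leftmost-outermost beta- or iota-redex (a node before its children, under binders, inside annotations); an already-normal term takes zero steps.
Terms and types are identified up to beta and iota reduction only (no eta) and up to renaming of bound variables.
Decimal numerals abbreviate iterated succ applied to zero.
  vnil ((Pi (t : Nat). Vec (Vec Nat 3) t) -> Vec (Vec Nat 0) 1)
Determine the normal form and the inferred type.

reduced normal form:
  vnil ((Pi (t : Nat). Vec (Vec Nat 3) t) -> Vec (Vec Nat 0) 1)
type:
  Vec ((Pi (t : Nat). Vec (Vec Nat 3) t) -> Vec (Vec Nat 0) 1) 0


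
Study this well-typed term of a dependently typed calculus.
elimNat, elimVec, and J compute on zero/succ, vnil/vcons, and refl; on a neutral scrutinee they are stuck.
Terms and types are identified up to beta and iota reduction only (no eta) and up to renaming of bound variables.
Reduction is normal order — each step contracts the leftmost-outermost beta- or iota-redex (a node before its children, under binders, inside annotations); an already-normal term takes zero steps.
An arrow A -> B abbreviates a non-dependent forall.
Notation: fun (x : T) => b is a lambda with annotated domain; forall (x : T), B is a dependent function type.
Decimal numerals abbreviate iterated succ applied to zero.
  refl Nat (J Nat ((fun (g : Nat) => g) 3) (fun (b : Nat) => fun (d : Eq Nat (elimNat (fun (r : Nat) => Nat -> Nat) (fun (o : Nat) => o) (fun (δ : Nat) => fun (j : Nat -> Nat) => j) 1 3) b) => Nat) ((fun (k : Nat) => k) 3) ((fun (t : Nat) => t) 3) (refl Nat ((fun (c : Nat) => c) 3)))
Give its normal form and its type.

resulting normal form:
  refl Nat 3
type:
  Eq Nat 3 3


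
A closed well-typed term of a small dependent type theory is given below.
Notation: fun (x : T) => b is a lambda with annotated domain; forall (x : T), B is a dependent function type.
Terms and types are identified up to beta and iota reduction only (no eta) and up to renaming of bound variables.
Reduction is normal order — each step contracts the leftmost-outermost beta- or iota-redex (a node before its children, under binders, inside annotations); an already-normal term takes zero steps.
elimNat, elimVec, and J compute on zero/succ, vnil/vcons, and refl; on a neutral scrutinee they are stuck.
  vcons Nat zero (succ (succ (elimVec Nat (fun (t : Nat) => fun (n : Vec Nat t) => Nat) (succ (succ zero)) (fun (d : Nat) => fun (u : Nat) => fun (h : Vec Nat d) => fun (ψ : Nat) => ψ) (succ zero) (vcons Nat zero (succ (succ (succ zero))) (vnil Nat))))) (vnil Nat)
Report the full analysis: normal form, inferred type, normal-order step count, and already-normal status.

normal form:
  vcons Nat zero (succ (succ (succ (succ zero)))) (vnil Nat)
type:
  Vec Nat (succ zero)
reduction steps (normal order): 6
already normal: no
first contracted redex: an elimVec iota-redex


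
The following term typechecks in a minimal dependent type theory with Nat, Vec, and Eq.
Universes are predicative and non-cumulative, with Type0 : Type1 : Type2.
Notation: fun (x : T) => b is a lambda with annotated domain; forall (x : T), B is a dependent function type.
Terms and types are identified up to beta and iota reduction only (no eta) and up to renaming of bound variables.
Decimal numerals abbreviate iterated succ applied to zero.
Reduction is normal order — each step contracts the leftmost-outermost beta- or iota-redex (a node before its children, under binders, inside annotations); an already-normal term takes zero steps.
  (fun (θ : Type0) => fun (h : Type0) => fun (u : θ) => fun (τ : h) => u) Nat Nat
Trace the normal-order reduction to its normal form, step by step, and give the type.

normal-order reduction:
  (fun (θ : Type0) => fun (h : Type0) => fun (u : θ) => fun (τ : h) => u) Nat Nat
  ~> (fun (θ : Type0) => fun (h : Nat) => fun (u : θ) => h) Nat
  ~> fun (θ : Nat) => fun (h : Nat) => θ
type:
  forall (θ : Nat), forall (h : Nat), Nat


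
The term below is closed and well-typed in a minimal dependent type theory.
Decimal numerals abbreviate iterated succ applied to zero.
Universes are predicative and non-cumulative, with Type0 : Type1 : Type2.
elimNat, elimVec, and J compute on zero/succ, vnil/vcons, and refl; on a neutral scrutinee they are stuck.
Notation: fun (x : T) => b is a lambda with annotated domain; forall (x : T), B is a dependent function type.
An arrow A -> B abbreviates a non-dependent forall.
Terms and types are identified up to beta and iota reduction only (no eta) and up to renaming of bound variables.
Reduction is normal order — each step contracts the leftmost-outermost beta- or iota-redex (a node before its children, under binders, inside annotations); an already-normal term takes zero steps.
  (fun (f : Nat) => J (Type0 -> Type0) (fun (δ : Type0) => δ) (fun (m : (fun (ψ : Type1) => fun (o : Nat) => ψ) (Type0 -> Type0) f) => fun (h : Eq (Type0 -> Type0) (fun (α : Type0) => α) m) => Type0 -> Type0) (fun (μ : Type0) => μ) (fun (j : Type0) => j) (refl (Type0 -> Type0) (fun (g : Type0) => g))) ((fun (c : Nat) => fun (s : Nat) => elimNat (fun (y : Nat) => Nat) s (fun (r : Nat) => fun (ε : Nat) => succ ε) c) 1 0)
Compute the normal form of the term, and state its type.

reduced normal form:
  fun (f : Type0) => f
inferred type:
  Type0 -> Type0
observation: contracting a beta-redex first, the term normalizes in 2 steps.


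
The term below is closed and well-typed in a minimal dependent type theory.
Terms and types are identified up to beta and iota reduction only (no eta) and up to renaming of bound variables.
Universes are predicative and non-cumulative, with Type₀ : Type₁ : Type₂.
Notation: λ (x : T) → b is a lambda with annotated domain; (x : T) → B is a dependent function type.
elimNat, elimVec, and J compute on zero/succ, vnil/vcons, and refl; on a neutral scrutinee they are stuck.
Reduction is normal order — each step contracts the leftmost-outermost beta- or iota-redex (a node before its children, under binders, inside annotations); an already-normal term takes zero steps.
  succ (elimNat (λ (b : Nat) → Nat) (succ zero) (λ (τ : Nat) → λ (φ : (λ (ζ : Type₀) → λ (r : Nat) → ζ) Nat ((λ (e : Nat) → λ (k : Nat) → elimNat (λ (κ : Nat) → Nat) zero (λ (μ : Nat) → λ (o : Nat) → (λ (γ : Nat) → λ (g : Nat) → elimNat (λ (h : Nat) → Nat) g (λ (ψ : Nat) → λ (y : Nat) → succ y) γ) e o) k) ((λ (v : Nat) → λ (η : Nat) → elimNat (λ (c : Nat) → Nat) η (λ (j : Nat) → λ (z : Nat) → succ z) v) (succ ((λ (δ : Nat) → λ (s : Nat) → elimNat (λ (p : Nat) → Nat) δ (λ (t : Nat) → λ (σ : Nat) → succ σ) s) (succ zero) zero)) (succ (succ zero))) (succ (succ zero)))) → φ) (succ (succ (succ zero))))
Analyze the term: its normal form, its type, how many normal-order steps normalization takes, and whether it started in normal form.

reduced normal form:
  succ (succ zero)
the term's type:
  Nat
normal-order step count: 10
started in normal form: no
first redex: an elimNat iota-redex


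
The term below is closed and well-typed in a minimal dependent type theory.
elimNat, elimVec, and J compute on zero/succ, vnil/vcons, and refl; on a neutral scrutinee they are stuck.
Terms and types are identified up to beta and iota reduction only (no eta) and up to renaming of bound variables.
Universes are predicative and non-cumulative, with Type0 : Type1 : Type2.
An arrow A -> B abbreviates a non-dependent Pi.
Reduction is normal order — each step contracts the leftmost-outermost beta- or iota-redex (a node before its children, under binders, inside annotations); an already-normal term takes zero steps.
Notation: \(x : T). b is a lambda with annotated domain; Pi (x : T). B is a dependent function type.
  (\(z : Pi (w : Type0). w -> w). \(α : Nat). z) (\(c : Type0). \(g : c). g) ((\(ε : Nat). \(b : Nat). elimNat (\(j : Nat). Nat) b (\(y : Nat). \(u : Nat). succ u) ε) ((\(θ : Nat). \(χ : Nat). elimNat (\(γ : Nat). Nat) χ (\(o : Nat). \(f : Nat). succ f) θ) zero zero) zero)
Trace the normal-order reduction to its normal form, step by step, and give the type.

normal-order reduction sequence:
  (\(z : Pi (w : Type0). w -> w). \(α : Nat). z) (\(c : Type0). \(g : c). g) ((\(ε : Nat). \(b : Nat). elimNat (\(j : Nat). Nat) b (\(y : Nat). \(u : Nat). succ u) ε) ((\(θ : Nat). \(χ : Nat). elimNat (\(γ : Nat). Nat) χ (\(o : Nat). \(f : Nat). succ f) θ) zero zero) zero)
  ~> (\(z : Nat). \(w : Type0). \(α : w). α) ((\(c : Nat). \(g : Nat). elimNat (\(ε : Nat). Nat) g (\(b : Nat). \(j : Nat). succ j) c) ((\(y : Nat). \(u : Nat). elimNat (\(θ : Nat). Nat) u (\(χ : Nat). \(γ : Nat). succ γ) y) zero zero) zero)
  ~> \(z : Type0). \(w : z). w
the term's type:
  Pi (z : Type0). z -> z


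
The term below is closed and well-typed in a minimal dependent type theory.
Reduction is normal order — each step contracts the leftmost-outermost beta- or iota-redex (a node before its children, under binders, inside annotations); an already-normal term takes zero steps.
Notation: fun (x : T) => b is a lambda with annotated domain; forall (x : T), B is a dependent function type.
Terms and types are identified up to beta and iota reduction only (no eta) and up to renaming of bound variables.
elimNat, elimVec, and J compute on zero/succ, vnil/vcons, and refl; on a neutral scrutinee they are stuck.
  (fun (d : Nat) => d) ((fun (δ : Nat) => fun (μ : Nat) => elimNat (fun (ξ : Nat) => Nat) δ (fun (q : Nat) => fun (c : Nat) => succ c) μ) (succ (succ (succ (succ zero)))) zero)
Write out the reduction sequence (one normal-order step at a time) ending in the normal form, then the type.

reduction (normal order):
  (fun (d : Nat) => d) ((fun (δ : Nat) => fun (μ : Nat) => elimNat (fun (ξ : Nat) => Nat) δ (fun (q : Nat) => fun (c : Nat) => succ c) μ) (succ (succ (succ (succ zero)))) zero)
  ~> (fun (d : Nat) => fun (δ : Nat) => elimNat (fun (μ : Nat) => Nat) d (fun (ξ : Nat) => fun (q : Nat) => succ q) δ) (succ (succ (succ (succ zero)))) zero
  ~> (fun (d : Nat) => elimNat (fun (δ : Nat) => Nat) (succ (succ (succ (succ zero)))) (fun (μ : Nat) => fun (ξ : Nat) => succ ξ) d) zero
  ~> elimNat (fun (d : Nat) => Nat) (succ (succ (succ (succ zero)))) (fun (δ : Nat) => fun (μ : Nat) => succ μ) zero
  ~> succ (succ (succ (succ zero)))
the term's type:
  Nat


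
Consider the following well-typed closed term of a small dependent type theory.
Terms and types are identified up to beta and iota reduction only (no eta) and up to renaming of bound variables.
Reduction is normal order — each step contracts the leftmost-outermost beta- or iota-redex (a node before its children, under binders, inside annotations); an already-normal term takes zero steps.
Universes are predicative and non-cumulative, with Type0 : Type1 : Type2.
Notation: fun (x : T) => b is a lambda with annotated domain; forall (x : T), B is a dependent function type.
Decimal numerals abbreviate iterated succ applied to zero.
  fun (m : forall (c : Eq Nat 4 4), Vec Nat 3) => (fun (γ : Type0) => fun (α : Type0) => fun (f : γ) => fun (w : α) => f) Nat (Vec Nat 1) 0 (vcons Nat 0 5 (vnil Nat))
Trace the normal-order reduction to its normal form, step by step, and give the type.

normal-order reduction sequence:
  fun (m : forall (c : Eq Nat 4 4), Vec Nat 3) => (fun (γ : Type0) => fun (α : Type0) => fun (f : γ) => fun (w : α) => f) Nat (Vec Nat 1) 0 (vcons Nat 0 5 (vnil Nat))
  ~> fun (m : forall (c : Eq Nat 4 4), Vec Nat 3) => (fun (γ : Type0) => fun (α : Nat) => fun (f : γ) => α) (Vec Nat 1) 0 (vcons Nat 0 5 (vnil Nat))
  ~> fun (m : forall (c : Eq Nat 4 4), Vec Nat 3) => (fun (γ : Nat) => fun (α : Vec Nat 1) => γ) 0 (vcons Nat 0 5 (vnil Nat))
  ~> fun (m : forall (c : Eq Nat 4 4), Vec Nat 3) => (fun (γ : Vec Nat 1) => 0) (vcons Nat 0 5 (vnil Nat))
  ~> fun (m : forall (c : Eq Nat 4 4), Vec Nat 3) => 0
inferred type:
  forall (m : forall (c : Eq Nat 4 4), Vec Nat 3), Nat


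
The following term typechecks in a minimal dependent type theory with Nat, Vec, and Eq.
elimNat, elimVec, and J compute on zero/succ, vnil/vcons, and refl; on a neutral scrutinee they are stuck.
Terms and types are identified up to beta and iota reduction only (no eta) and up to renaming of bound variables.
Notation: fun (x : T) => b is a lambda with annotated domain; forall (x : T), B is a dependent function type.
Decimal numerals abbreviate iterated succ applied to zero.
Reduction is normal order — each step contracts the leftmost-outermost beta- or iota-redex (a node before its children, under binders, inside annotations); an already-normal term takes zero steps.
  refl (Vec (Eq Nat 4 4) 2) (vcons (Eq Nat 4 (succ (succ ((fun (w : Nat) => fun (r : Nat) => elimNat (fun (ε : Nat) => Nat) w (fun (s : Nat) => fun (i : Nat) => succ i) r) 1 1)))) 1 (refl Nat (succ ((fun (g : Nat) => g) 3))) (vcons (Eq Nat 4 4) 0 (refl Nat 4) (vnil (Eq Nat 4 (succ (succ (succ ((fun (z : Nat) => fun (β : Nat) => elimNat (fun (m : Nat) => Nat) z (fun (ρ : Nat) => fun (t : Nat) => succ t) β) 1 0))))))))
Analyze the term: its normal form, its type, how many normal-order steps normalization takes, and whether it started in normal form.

normal form:
  refl (Vec (Eq Nat 4 4) 2) (vcons (Eq Nat 4 4) 1 (refl Nat 4) (vcons (Eq Nat 4 4) 0 (refl Nat 4) (vnil (Eq Nat 4 4))))
type:
  Eq (Vec (Eq Nat 4 4) 2) (vcons (Eq Nat 4 4) 1 (refl Nat 4) (vcons (Eq Nat 4 4) 0 (refl Nat 4) (vnil (Eq Nat 4 4)))) (vcons (Eq Nat 4 4) 1 (refl Nat 4) (vcons (Eq Nat 4 4) 0 (refl Nat 4) (vnil (Eq Nat 4 4))))
reduction steps (normal order): 10
term was already normal: no
first redex: a beta-redex


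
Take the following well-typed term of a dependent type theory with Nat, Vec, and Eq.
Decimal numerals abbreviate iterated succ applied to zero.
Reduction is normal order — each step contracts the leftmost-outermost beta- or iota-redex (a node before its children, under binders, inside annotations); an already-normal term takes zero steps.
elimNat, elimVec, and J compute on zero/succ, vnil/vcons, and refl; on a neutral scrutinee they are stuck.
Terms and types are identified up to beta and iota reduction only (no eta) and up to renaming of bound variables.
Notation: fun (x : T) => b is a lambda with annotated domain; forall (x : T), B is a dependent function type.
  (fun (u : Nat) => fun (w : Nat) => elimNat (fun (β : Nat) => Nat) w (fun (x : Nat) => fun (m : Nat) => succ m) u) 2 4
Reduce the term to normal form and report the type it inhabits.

resulting normal form:
  6
the term's type:
  Nat
observation: the term reaches its normal form after 9 normal-order steps.


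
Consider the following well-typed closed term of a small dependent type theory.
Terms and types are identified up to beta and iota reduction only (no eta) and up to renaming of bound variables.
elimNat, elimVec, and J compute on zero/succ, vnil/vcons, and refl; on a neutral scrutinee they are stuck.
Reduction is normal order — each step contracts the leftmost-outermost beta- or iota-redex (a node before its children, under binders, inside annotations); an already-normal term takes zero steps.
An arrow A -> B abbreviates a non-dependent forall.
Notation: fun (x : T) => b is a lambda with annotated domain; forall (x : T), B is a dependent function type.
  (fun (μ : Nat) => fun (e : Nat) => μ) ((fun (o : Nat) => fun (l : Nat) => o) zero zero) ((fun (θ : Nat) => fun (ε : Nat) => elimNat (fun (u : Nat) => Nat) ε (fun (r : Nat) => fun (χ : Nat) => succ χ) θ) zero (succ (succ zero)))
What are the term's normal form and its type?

reduced normal form:
  zero
inferred type:
  Nat


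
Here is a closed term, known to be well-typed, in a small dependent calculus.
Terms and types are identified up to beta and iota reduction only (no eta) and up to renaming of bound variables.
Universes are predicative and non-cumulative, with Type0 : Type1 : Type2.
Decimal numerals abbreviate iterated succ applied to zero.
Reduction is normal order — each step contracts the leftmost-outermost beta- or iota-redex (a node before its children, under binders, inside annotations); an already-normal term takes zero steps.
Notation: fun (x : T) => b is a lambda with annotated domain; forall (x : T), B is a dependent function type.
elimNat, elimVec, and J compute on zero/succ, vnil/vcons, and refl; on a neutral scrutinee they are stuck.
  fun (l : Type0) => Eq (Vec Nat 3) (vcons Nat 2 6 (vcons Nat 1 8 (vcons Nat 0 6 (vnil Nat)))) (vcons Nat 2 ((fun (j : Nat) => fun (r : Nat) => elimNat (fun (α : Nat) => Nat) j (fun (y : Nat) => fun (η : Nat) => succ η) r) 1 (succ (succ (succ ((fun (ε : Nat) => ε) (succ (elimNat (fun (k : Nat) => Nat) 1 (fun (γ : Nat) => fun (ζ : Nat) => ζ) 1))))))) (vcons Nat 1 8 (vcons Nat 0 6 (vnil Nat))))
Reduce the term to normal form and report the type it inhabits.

resulting normal form:
  fun (l : Type0) => Eq (Vec Nat 3) (vcons Nat 2 6 (vcons Nat 1 8 (vcons Nat 0 6 (vnil Nat)))) (vcons Nat 2 6 (vcons Nat 1 8 (vcons Nat 0 6 (vnil Nat))))
inferred type:
  forall (l : Type0), Type0
observation: normalization takes exactly 23 steps under the normal-order strategy.


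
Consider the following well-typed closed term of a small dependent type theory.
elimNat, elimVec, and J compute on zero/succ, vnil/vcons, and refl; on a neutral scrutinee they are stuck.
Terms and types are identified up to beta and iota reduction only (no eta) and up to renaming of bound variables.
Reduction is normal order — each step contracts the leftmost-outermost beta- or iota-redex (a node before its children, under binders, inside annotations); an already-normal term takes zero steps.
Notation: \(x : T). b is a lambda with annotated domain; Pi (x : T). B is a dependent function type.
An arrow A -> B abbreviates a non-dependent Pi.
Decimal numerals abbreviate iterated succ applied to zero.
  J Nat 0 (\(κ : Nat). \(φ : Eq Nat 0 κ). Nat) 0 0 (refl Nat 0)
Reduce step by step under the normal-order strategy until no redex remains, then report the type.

normal-order reduction sequence:
  J Nat 0 (\(κ : Nat). \(φ : Eq Nat 0 κ). Nat) 0 0 (refl Nat 0)
  ~> 0
type:
  Nat


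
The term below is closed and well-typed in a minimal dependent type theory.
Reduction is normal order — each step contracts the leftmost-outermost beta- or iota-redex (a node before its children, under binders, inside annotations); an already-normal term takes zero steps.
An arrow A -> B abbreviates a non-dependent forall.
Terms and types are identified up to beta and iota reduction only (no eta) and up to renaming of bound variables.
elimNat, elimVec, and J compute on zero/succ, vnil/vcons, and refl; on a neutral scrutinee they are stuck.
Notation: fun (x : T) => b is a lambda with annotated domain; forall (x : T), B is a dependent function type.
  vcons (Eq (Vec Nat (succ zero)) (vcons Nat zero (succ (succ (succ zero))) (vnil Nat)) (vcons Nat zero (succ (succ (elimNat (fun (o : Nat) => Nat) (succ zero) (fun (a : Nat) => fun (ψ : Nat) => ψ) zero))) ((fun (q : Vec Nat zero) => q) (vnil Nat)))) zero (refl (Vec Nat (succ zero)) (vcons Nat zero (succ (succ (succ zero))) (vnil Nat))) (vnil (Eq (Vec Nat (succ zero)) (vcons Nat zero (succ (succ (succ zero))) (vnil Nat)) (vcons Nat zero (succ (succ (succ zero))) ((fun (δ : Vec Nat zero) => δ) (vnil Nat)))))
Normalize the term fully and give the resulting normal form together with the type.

reduced normal form:
  vcons (Eq (Vec Nat (succ zero)) (vcons Nat zero (succ (succ (succ zero))) (vnil Nat)) (vcons Nat zero (succ (succ (succ zero))) (vnil Nat))) zero (refl (Vec Nat (succ zero)) (vcons Nat zero (succ (succ (succ zero))) (vnil Nat))) (vnil (Eq (Vec Nat (succ zero)) (vcons Nat zero (succ (succ (succ zero))) (vnil Nat)) (vcons Nat zero (succ (succ (succ zero))) (vnil Nat))))
the term's type:
  Vec (Eq (Vec Nat (succ zero)) (vcons Nat zero (succ (succ (succ zero))) (vnil Nat)) (vcons Nat zero (succ (succ (succ zero))) (vnil Nat))) (succ zero)
observation: reduction starts at an elimNat iota-redex, and 3 normal-order steps reach the normal form.


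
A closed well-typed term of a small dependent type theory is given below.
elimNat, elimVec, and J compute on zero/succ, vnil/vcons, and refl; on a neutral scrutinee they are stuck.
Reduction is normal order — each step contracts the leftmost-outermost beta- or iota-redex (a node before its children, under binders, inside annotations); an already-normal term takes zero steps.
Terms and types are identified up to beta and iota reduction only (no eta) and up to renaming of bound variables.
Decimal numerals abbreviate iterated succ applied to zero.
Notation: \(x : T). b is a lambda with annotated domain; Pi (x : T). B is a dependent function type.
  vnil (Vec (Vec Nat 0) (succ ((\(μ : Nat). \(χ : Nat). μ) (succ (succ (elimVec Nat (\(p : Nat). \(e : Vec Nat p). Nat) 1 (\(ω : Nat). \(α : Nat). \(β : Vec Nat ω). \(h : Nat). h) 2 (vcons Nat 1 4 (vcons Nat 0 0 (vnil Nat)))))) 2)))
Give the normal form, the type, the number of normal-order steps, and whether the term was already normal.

resulting normal form:
  vnil (Vec (Vec Nat 0) 4)
type:
  Vec (Vec (Vec Nat 0) 4) 0
normal-order step count: 13
started in normal form: no
first contracted redex: a beta-redex


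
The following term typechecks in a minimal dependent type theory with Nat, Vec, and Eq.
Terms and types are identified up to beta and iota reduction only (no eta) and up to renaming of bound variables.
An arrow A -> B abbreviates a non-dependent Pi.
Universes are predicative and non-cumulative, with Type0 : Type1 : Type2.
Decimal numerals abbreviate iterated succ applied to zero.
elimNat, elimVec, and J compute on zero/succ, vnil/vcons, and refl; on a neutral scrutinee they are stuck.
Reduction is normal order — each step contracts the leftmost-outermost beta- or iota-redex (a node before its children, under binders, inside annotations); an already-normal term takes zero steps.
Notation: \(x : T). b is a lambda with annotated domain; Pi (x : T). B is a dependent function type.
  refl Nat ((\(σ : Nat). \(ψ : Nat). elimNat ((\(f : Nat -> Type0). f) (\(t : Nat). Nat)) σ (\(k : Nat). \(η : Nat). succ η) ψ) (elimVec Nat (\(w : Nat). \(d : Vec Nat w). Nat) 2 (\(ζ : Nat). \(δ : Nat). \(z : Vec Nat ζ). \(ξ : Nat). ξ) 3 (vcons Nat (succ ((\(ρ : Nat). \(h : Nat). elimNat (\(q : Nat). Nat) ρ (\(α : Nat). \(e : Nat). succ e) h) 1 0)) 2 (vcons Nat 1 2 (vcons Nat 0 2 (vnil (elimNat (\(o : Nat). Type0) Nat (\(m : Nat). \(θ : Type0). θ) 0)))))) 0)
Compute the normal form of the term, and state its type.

resulting normal form:
  refl Nat 2
type:
  Eq Nat 2 2
observation: 19 normal-order steps normalize the term, beginning with a beta-redex.


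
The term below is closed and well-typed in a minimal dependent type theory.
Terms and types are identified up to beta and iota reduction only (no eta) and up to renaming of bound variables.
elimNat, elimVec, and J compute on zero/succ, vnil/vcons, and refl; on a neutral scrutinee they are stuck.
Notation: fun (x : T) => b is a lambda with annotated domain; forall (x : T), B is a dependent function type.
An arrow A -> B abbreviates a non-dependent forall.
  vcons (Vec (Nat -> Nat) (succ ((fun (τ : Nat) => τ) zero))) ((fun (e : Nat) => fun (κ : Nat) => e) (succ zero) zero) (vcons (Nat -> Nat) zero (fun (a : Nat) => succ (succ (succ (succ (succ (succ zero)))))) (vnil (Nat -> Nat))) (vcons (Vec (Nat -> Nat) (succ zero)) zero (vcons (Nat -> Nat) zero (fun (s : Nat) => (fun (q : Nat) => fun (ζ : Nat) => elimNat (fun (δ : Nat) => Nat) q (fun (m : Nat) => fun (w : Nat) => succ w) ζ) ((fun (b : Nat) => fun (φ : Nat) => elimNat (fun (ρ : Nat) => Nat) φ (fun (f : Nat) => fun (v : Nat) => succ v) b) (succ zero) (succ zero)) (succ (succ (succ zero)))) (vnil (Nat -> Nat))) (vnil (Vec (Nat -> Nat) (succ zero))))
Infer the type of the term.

inferred type:
  Vec (Vec (Nat -> Nat) (succ zero)) (succ (succ zero))


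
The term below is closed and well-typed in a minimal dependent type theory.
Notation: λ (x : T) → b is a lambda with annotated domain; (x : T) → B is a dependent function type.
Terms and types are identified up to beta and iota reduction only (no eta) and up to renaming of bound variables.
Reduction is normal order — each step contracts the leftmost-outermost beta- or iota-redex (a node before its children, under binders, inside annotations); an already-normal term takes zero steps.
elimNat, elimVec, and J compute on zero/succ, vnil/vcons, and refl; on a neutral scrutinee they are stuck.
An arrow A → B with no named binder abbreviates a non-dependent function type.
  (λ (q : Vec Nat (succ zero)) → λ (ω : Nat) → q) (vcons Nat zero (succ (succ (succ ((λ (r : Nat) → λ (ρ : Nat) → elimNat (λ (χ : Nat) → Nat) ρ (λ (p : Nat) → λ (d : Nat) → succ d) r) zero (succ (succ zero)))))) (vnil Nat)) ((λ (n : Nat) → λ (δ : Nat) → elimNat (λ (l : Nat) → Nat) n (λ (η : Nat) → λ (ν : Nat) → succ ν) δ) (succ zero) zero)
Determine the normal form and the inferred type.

resulting normal form:
  vcons Nat zero (succ (succ (succ (succ (succ zero))))) (vnil Nat)
inferred type:
  Vec Nat (succ zero)
observation: the leftmost-outermost redex is a beta-redex, and normalization takes 5 steps.


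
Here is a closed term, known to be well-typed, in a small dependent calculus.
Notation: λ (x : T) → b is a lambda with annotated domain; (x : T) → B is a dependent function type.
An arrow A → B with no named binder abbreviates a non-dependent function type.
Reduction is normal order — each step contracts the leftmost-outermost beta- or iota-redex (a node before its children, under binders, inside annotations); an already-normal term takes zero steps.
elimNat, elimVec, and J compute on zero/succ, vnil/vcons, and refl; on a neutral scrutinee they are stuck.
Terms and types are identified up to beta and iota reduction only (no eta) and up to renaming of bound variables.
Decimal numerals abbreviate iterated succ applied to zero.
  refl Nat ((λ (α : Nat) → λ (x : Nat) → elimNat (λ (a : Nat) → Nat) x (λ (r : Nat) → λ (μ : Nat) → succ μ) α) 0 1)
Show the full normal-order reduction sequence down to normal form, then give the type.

normal-order reduction sequence:
  refl Nat ((λ (α : Nat) → λ (x : Nat) → elimNat (λ (a : Nat) → Nat) x (λ (r : Nat) → λ (μ : Nat) → succ μ) α) 0 1)
  ~> refl Nat ((λ (α : Nat) → elimNat (λ (x : Nat) → Nat) α (λ (a : Nat) → λ (r : Nat) → succ r) 0) 1)
  ~> refl Nat (elimNat (λ (α : Nat) → Nat) 1 (λ (x : Nat) → λ (a : Nat) → succ a) 0)
  ~> refl Nat 1
inferred type:
  Eq Nat 1 1


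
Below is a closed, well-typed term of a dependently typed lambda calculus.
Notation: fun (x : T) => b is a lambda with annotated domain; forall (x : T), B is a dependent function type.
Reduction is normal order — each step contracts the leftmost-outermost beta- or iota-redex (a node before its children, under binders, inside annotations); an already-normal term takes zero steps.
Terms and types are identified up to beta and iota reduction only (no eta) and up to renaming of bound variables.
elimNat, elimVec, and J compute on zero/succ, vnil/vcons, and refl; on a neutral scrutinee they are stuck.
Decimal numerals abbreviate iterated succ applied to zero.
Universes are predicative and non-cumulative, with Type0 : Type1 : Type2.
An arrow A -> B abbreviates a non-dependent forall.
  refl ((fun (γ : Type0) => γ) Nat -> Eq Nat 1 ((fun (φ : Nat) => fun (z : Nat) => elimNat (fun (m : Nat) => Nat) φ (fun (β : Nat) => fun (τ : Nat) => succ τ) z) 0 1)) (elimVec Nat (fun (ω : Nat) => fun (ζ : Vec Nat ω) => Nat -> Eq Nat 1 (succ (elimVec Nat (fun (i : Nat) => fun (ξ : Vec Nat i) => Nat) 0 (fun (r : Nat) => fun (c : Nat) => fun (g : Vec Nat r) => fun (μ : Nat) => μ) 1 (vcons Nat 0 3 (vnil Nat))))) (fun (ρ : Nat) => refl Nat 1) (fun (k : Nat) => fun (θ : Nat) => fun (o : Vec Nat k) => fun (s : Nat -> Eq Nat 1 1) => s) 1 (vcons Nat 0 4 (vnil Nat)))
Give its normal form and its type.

normal form:
  refl (Nat -> Eq Nat 1 1) (fun (γ : Nat) => refl Nat 1)
inferred type:
  Eq (Nat -> Eq Nat 1 1) (fun (γ : Nat) => refl Nat 1) (fun (φ : Nat) => refl Nat 1)


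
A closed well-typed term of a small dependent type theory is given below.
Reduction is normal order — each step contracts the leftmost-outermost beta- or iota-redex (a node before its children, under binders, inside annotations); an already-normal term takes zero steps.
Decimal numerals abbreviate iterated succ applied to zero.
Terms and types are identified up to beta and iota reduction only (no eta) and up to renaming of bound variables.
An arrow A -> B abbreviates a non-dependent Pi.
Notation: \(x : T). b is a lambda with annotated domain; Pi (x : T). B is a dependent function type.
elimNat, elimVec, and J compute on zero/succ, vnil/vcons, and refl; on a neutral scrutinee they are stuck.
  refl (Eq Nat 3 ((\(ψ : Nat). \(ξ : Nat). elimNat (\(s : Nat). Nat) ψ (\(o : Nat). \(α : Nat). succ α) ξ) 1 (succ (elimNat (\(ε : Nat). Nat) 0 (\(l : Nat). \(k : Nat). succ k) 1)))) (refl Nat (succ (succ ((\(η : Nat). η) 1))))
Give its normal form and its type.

normal form:
  refl (Eq Nat 3 3) (refl Nat 3)
type:
  Eq (Eq Nat 3 3) (refl Nat 3) (refl Nat 3)


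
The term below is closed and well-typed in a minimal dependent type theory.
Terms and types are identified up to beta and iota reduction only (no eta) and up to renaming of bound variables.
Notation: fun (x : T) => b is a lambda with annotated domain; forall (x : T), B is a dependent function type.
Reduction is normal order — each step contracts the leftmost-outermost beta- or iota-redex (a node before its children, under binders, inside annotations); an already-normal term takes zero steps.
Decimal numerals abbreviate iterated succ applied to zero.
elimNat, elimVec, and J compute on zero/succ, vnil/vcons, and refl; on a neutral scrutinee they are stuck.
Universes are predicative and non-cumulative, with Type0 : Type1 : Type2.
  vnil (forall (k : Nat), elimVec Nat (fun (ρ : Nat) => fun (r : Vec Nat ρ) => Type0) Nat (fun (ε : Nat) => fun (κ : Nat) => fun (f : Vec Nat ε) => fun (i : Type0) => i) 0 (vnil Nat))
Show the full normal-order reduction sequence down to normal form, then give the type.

reduction (normal order):
  vnil (forall (k : Nat), elimVec Nat (fun (ρ : Nat) => fun (r : Vec Nat ρ) => Type0) Nat (fun (ε : Nat) => fun (κ : Nat) => fun (f : Vec Nat ε) => fun (i : Type0) => i) 0 (vnil Nat))
  ~> vnil (forall (k : Nat), Nat)
type:
  Vec (forall (k : Nat), Nat) 0


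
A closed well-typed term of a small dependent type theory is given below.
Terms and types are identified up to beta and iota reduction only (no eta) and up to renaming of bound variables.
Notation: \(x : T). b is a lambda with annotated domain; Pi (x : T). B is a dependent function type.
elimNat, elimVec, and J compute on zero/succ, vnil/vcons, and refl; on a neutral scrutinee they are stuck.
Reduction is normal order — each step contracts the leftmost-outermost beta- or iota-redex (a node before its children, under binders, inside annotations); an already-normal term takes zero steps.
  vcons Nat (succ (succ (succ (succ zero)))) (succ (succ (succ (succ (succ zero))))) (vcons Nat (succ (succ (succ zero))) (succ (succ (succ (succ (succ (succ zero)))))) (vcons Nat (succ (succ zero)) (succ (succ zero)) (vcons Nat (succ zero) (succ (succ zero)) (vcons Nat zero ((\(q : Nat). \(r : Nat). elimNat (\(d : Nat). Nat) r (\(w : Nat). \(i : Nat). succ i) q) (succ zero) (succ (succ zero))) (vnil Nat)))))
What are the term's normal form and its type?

resulting normal form:
  vcons Nat (succ (succ (succ (succ zero)))) (succ (succ (succ (succ (succ zero))))) (vcons Nat (succ (succ (succ zero))) (succ (succ (succ (succ (succ (succ zero)))))) (vcons Nat (succ (succ zero)) (succ (succ zero)) (vcons Nat (succ zero) (succ (succ zero)) (vcons Nat zero (succ (succ (succ zero))) (vnil Nat)))))
type:
  Vec Nat (succ (succ (succ (succ (succ zero)))))


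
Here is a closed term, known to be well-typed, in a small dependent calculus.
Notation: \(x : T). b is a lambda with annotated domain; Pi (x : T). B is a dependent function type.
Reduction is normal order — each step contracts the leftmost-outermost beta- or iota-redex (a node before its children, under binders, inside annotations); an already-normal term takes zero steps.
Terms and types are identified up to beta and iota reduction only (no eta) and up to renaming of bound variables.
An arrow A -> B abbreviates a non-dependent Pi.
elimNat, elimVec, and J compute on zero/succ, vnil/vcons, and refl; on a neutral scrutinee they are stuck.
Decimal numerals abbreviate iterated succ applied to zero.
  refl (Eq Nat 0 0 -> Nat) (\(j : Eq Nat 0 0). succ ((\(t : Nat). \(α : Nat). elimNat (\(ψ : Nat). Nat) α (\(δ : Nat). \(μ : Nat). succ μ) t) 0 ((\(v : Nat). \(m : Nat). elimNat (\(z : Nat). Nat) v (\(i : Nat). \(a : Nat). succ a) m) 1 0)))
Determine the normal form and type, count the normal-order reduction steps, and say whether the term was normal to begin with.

resulting normal form:
  refl (Eq Nat 0 0 -> Nat) (\(j : Eq Nat 0 0). 2)
type:
  Eq (Eq Nat 0 0 -> Nat) (\(j : Eq Nat 0 0). 2) (\(t : Eq Nat 0 0). 2)
steps to reach normal form (normal order): 6
started in normal form: no
first contracted redex: a beta-redex


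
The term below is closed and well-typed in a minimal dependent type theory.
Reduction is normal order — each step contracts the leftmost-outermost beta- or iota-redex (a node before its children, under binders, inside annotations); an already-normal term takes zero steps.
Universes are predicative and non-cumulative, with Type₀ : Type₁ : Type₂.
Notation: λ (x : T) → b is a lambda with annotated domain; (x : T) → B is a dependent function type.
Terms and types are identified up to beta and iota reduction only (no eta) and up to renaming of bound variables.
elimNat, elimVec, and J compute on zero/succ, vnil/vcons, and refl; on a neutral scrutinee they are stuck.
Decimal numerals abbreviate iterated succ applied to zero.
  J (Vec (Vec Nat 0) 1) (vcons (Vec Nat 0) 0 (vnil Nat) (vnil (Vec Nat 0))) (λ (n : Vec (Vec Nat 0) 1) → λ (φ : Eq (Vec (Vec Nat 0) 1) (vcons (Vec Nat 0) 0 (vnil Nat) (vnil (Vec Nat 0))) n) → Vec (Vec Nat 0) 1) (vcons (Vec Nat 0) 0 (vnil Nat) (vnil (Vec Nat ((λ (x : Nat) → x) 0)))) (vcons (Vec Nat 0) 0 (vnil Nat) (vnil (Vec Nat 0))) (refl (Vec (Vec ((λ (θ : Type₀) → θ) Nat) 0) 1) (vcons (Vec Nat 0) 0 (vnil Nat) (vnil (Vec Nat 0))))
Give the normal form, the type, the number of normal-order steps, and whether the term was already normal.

reduced normal form:
  vcons (Vec Nat 0) 0 (vnil Nat) (vnil (Vec Nat 0))
the term's type:
  Vec (Vec Nat 0) 1
reduction steps (normal order): 2
started in normal form: no
first contracted redex: a J iota-redex


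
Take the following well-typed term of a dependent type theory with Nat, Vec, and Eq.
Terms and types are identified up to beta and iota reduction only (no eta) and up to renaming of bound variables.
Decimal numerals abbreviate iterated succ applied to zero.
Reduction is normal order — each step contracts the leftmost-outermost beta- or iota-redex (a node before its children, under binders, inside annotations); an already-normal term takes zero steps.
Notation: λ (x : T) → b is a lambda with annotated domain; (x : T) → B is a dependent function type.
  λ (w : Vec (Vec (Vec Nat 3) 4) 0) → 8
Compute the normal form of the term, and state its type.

reduced normal form:
  λ (w : Vec (Vec (Vec Nat 3) 4) 0) → 8
inferred type:
  (w : Vec (Vec (Vec Nat 3) 4) 0) → Nat
observation: the term is already in normal form.
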